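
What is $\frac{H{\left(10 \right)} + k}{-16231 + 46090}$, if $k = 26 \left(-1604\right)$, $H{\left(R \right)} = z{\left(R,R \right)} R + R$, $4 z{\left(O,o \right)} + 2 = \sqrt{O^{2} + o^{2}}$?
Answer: $- \frac{1127}{807} + \frac{25 \sqrt{2}}{29859} \approx -1.3953$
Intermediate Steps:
$z{\left(O,o \right)} = - \frac{1}{2} + \frac{\sqrt{O^{2} + o^{2}}}{4}$
$H{\left(R \right)} = R + R \left(- \frac{1}{2} + \frac{\sqrt{2} \sqrt{R^{2}}}{4}\right)$ ($H{\left(R \right)} = \left(- \frac{1}{2} + \frac{\sqrt{R^{2} + R^{2}}}{4}\right) R + R = \left(- \frac{1}{2} + \frac{\sqrt{2 R^{2}}}{4}\right) R + R = \left(- \frac{1}{2} + \frac{\sqrt{2} \sqrt{R^{2}}}{4}\right) R + R = R \left(- \frac{1}{2} + \frac{\sqrt{2} \sqrt{R^{2}}}{4}\right) + R = R + R \left(- \frac{1}{2} + \frac{\sqrt{2} \sqrt{R^{2}}}{4}\right)$)
$k = -41704$
$\frac{H{\left(10 \right)} + k}{-16231 + 46090} = \frac{\frac{1}{4} \cdot 10 \left(2 + \sqrt{2} \sqrt{10^{2}}\right) - 41704}{-16231 + 46090} = \frac{\frac{1}{4} \cdot 10 \left(2 + \sqrt{2} \sqrt{100}\right) - 41704}{29859} = \left(\frac{1}{4} \cdot 10 \left(2 + \sqrt{2} \cdot 10\right) - 41704\right) \frac{1}{29859} = \left(\frac{1}{4} \cdot 10 \left(2 + 10 \sqrt{2}\right) - 41704\right) \frac{1}{29859} = \left(\left(5 + 25 \sqrt{2}\right) - 41704\right) \frac{1}{29859} = \left(-41699 + 25 \sqrt{2}\right) \frac{1}{29859} = - \frac{1127}{807} + \frac{25 \sqrt{2}}{29859}$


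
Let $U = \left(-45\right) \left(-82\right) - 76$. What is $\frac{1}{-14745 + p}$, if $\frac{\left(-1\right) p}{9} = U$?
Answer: $- \frac{1}{47271} \approx -2.1155 \cdot 10^{-5}$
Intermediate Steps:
$U = 3614$ ($U = 3690 - 76 = 3614$)
$p = -32526$ ($p = \left(-9\right) 3614 = -32526$)
$\frac{1}{-14745 + p} = \frac{1}{-14745 - 32526} = \frac{1}{-47271} = - \frac{1}{47271}$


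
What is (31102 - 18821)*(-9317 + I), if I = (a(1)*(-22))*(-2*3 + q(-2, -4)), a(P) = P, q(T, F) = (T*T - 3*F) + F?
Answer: -116043169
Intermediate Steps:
q(T, F) = T**2 - 2*F (q(T, F) = (T**2 - 3*F) + F = T**2 - 2*F)
I = -132 (I = (1*(-22))*(-2*3 + ((-2)**2 - 2*(-4))) = -22*(-6 + (4 + 8)) = -22*(-6 + 12) = -22*6 = -132)
(31102 - 18821)*(-9317 + I) = (31102 - 18821)*(-9317 - 132) = 12281*(-9449) = -116043169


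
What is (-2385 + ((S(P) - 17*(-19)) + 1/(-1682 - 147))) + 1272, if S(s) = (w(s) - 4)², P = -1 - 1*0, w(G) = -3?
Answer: -1355290/1829 ≈ -741.00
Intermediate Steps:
P = -1 (P = -1 + 0 = -1)
S(s) = 49 (S(s) = (-3 - 4)² = (-7)² = 49)
(-2385 + ((S(P) - 17*(-19)) + 1/(-1682 - 147))) + 1272 = (-2385 + ((49 - 17*(-19)) + 1/(-1682 - 147))) + 1272 = (-2385 + ((49 + 323) + 1/(-1829))) + 1272 = (-2385 + (372 - 1/1829)) + 1272 = (-2385 + 680387/1829) + 1272 = -3681778/1829 + 1272 = -1355290/1829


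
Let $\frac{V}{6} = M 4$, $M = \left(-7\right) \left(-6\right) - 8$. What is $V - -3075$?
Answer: $3891$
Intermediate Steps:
$M = 34$ ($M = 42 - 8 = 34$)
$V = 816$ ($V = 6 \cdot 34 \cdot 4 = 6 \cdot 136 = 816$)
$V - -3075 = 816 - -3075 = 816 + 3075 = 3891$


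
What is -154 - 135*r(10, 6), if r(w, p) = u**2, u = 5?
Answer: -3529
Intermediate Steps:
r(w, p) = 25 (r(w, p) = 5**2 = 25)
-154 - 135*r(10, 6) = -154 - 135*25 = -154 - 3375 = -3529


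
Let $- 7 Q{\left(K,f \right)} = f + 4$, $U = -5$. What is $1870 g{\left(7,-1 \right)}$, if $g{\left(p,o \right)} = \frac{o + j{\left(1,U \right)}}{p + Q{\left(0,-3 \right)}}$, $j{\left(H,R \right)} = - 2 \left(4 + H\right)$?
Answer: $- \frac{71995}{24} \approx -2999.8$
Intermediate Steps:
$j{\left(H,R \right)} = -8 - 2 H$
$Q{\left(K,f \right)} = - \frac{4}{7} - \frac{f}{7}$ ($Q{\left(K,f \right)} = - \frac{f + 4}{7} = - \frac{4 + f}{7} = - \frac{4}{7} - \frac{f}{7}$)
$g{\left(p,o \right)} = \frac{-10 + o}{- \frac{1}{7} + p}$ ($g{\left(p,o \right)} = \frac{o - 10}{p - \frac{1}{7}} = \frac{-10 + o}{- \frac{1}{7} + p}$)
$1870 g{\left(7,-1 \right)} = 1870 \frac{7 \left(-10 - 1\right)}{-1 + 7 \cdot 7} = 1870 \cdot 7 \frac{1}{-1 + 49} \left(-11\right) = 1870 \cdot 7 \cdot \frac{1}{48} \left(-11\right) = 1870 \left(- \frac{77}{48}\right) = - \frac{71995}{24}$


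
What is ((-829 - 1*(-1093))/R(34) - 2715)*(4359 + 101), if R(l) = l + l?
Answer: -205556940/17 ≈ -1.2092e+7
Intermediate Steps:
R(l) = 2*l
((-829 - 1*(-1093))/R(34) - 2715)*(4359 + 101) = ((-829 - 1*(-1093))/((2*34)) - 2715)*(4359 + 101) = ((-829 + 1093)/68 - 2715)*4460 = (264*(1/68) - 2715)*4460 = (66/17 - 2715)*4460 = -46089/17*4460 = -205556940/17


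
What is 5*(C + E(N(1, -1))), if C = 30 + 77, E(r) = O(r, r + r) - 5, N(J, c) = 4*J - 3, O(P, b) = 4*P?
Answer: 530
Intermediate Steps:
N(J, c) = -3 + 4*J
E(r) = -5 + 4*r (E(r) = 4*r - 5 = -5 + 4*r)
C = 107
5*(C + E(N(1, -1))) = 5*(107 + (-5 + 4*(-3 + 4*1))) = 5*(107 + (-5 + 4*(-3 + 4))) = 5*(107 + (-5 + 4*1)) = 5*(107 + (-5 + 4)) = 5*(107 - 1) = 5*106 = 530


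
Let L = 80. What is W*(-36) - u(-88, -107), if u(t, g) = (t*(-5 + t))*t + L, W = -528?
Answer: 739120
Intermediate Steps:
u(t, g) = 80 + t²*(-5 + t) (u(t, g) = (t*(-5 + t))*t + 80 = t²*(-5 + t) + 80 = 80 + t²*(-5 + t))
W*(-36) - u(-88, -107) = -528*(-36) - (80 + (-88)³ - 5*(-88)²) = 19008 - (80 - 681472 - 5*7744) = 19008 - (80 - 681472 - 38720) = 19008 - 1*(-720112) = 19008 + 720112 = 739120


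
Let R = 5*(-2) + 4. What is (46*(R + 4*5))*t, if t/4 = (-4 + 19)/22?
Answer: 19320/11 ≈ 1756.4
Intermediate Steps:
R = -6 (R = -10 + 4 = -6)
t = 30/11 (t = 4*((-4 + 19)/22) = 4*(15*(1/22)) = 4*(15/22) = 30/11 ≈ 2.7273)
(46*(R + 4*5))*t = (46*(-6 + 4*5))*(30/11) = (46*(-6 + 20))*(30/11) = (46*14)*(30/11) = 644*(30/11) = 19320/11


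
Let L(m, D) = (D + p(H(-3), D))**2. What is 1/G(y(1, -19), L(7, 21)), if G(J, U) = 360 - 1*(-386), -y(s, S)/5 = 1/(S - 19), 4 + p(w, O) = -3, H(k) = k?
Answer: 1/746 ≈ 0.0013405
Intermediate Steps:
p(w, O) = -7 (p(w, O) = -4 - 3 = -7)
y(s, S) = -5/(-19 + S) (y(s, S) = -5/(S - 19) = -5/(-19 + S))
L(m, D) = (-7 + D)**2 (L(m, D) = (D - 7)**2 = (-7 + D)**2)
G(J, U) = 746 (G(J, U) = 360 + 386 = 746)
1/G(y(1, -19), L(7, 21)) = 1/746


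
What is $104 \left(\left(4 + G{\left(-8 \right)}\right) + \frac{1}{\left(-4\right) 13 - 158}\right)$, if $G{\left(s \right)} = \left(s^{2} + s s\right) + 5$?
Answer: $\frac{1495988}{105} \approx 14248.0$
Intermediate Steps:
$G{\left(s \right)} = 5 + 2 s^{2}$ ($G{\left(s \right)} = \left(s^{2} + s^{2}\right) + 5 = 2 s^{2} + 5 = 5 + 2 s^{2}$)
$104 \left(\left(4 + G{\left(-8 \right)}\right) + \frac{1}{\left(-4\right) 13 - 158}\right) = 104 \left(\left(4 + \left(5 + 2 \left(-8\right)^{2}\right)\right) + \frac{1}{\left(-4\right) 13 - 158}\right) = 104 \left(\left(4 + \left(5 + 2 \cdot 64\right)\right) + \frac{1}{-52 - 158}\right) = 104 \left(\left(4 + \left(5 + 128\right)\right) + \frac{1}{-210}\right) = 104 \left(\left(4 + 133\right) - \frac{1}{210}\right) = 104 \left(137 - \frac{1}{210}\right) = 104 \cdot \frac{28769}{210} = \frac{1495988}{105}$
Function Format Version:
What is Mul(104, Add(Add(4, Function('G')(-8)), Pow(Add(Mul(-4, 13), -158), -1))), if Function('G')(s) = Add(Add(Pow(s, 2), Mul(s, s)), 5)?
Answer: Rational(1495988, 105) ≈ 14248.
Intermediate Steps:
Function('G')(s) = Add(5, Mul(2, Pow(s, 2))) (Function('G')(s) = Add(Add(Pow(s, 2), Pow(s, 2)), 5) = Add(Mul(2, Pow(s, 2)), 5) = Add(5, Mul(2, Pow(s, 2))))
Mul(104, Add(Add(4, Function('G')(-8)), Pow(Add(Mul(-4, 13), -158), -1))) = Mul(104, Add(Add(4, Add(5, Mul(2, Pow(-8, 2)))), Pow(Add(Mul(-4, 13), -158), -1))) = Mul(104, Add(Add(4, Add(5, Mul(2, 64))), Pow(Add(-52, -158), -1))) = Mul(104, Add(Add(4, Add(5, 128)), Pow(-210, -1))) = Mul(104, Add(Add(4, 133), Rational(-1, 210))) = Mul(104, Add(137, Rational(-1, 210))) = Mul(104, Rational(28769, 210)) = Rational(1495988, 105)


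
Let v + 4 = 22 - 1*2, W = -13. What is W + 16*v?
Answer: 243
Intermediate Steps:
v = 16 (v = -4 + (22 - 1*2) = -4 + (22 - 2) = -4 + 20 = 16)
W + 16*v = -13 + 16*16 = -13 + 256 = 243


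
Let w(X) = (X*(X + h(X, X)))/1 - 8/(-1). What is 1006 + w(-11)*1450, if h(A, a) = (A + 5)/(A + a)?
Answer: 183706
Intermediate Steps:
h(A, a) = (5 + A)/(A + a)
w(X) = 8 + X*(X + (5 + X)/(2*X)) (w(X) = (X*(X + (5 + X)/(X + X)))/1 - 8/(-1) = (X*(X + (5 + X)/((2*X))))*1 - 8*(-1) = (X*(X + (1/(2*X))*(5 + X)))*1 + 8 = (X*(X + (5 + X)/(2*X)))*1 + 8 = X*(X + (5 + X)/(2*X)) + 8 = 8 + X*(X + (5 + X)/(2*X)))
1006 + w(-11)*1450 = 1006 + (21/2 + (-11)² + (½)*(-11))*1450 = 1006 + (21/2 + 121 - 11/2)*1450 = 1006 + 126*1450 = 1006 + 182700 = 183706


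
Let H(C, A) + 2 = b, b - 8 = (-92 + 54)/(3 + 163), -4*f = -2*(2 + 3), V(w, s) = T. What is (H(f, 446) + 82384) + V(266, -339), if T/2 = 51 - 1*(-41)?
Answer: 6853623/83 ≈ 82574.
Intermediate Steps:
T = 184 (T = 2*(51 - 1*(-41)) = 2*(51 + 41) = 2*92 = 184)
V(w, s) = 184
f = 5/2 (f = -(-1)*(2 + 3)/2 = -(-1)*5/2 = -¼*(-10) = 5/2 ≈ 2.5000)
b = 645/83 (b = 8 + (-92 + 54)/(3 + 163) = 8 - 38/166 = 8 - 38*1/166 = 8 - 19/83 = 645/83 ≈ 7.7711)
H(C, A) = 479/83 (H(C, A) = -2 + 645/83 = 479/83)
(H(f, 446) + 82384) + V(266, -339) = (479/83 + 82384) + 184 = 6838351/83 + 184 = 6853623/83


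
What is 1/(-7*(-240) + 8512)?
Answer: 1/10192 ≈ 9.8116e-5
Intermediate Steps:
1/(-7*(-240) + 8512) = 1/(1680 + 8512) = 1/10192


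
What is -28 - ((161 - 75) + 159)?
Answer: -273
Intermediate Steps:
-28 - ((161 - 75) + 159) = -28 - (86 + 159) = -28 - 1*245 = -28 - 245 = -273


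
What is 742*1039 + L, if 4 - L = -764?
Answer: 771706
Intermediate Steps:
L = 768 (L = 4 - 1*(-764) = 4 + 764 = 768)
742*1039 + L = 742*1039 + 768 = 770938 + 768 = 771706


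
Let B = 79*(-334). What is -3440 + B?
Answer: -29826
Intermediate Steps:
B = -26386
-3440 + B = -3440 - 26386 = -29826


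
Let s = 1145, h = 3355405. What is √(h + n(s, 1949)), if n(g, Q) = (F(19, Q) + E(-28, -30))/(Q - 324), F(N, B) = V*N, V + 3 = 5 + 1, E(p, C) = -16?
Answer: √354414655790/325 ≈ 1831.8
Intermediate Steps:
V = 3 (V = -3 + (5 + 1) = -3 + 6 = 3)
F(N, B) = 3*N
n(g, Q) = 41/(-324 + Q) (n(g, Q) = (3*19 - 16)/(Q - 324) = (57 - 16)/(-324 + Q) = 41/(-324 + Q))
√(h + n(s, 1949)) = √(3355405 + 41/(-324 + 1949)) = √(3355405 + 41/1625) = √(5452533166/1625) = √354414655790/325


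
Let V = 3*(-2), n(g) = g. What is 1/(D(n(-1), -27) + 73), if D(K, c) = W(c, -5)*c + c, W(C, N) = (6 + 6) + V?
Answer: -1/116 ≈ -0.0086207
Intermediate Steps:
V = -6
W(C, N) = 6 (W(C, N) = (6 + 6) - 6 = 12 - 6 = 6)
D(K, c) = 7*c (D(K, c) = 6*c + c = 7*c)
1/(D(n(-1), -27) + 73) = 1/(7*(-27) + 73) = 1/(-189 + 73) = 1/(-116) = -1/116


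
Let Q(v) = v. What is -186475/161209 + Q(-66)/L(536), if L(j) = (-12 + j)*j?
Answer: -26192377097/22638902288 ≈ -1.1570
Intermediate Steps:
L(j) = j*(-12 + j)
-186475/161209 + Q(-66)/L(536) = -186475/161209 - 66*1/(536*(-12 + 536)) = -186475*1/161209 - 66/(536*524) = -186475/161209 - 66/280864 = -186475/161209 - 66*1/280864 = -186475/161209 - 33/140432 = -26192377097/22638902288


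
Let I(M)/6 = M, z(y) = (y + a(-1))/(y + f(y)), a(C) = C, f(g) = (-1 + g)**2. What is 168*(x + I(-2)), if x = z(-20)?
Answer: -852264/421 ≈ -2024.4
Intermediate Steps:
z(y) = (-1 + y)/(y + (-1 + y)**2) (z(y) = (y - 1)/(y + (-1 + y)**2) = (-1 + y)/(y + (-1 + y)**2))
I(M) = 6*M
x = -21/421 (x = (-1 - 20)/(-20 + (-1 - 20)**2) = -21/(-20 + (-21)**2) = -21/(-20 + 441) = -21/421 ≈ -0.049881)
168*(x + I(-2)) = 168*(-21/421 + 6*(-2)) = 168*(-21/421 - 12) = 168*(-5073/421) = -852264/421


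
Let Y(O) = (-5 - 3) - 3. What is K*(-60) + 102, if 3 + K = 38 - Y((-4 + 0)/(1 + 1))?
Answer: -2658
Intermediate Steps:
Y(O) = -11 (Y(O) = -8 - 3 = -11)
K = 46 (K = -3 + (38 - 1*(-11)) = -3 + (38 + 11) = -3 + 49 = 46)
K*(-60) + 102 = 46*(-60) + 102 = -2760 + 102 = -2658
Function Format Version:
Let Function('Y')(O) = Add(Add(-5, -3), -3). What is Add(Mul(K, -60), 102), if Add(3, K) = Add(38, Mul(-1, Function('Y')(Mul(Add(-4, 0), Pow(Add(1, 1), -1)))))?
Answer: -2658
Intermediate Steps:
Function('Y')(O) = -11 (Function('Y')(O) = Add(-8, -3) = -11)
K = 46 (K = Add(-3, Add(38, Mul(-1, -11))) = Add(-3, Add(38, 11)) = Add(-3, 49) = 46)
Add(Mul(K, -60), 102) = Add(Mul(46, -60), 102) = Add(-2760, 102) = -2658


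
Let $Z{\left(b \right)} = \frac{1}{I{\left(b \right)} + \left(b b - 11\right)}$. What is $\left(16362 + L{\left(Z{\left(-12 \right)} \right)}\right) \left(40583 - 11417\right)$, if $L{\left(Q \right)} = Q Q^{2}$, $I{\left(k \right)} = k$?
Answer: $\frac{845413874066778}{1771561} \approx 4.7721 \cdot 10^{8}$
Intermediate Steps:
$Z{\left(b \right)} = \frac{1}{-11 + b + b^{2}}$ ($Z{\left(b \right)} = \frac{1}{b + \left(b b - 11\right)} = \frac{1}{b + \left(b^{2} - 11\right)} = \frac{1}{b + \left(-11 + b^{2}\right)} = \frac{1}{-11 + b + b^{2}}$)
$L{\left(Q \right)} = Q^{3}$
$\left(16362 + L{\left(Z{\left(-12 \right)} \right)}\right) \left(40583 - 11417\right) = \left(16362 + \left(\frac{1}{-11 - 12 + \left(-12\right)^{2}}\right)^{3}\right) \left(40583 - 11417\right) = \left(16362 + \left(\frac{1}{-11 - 12 + 144}\right)^{3}\right) 29166 = \left(16362 + \left(\frac{1}{121}\right)^{3}\right) 29166 = \left(16362 + \frac{1}{1771561}\right) 29166 = \frac{28986281083}{1771561} \cdot 29166 = \frac{845413874066778}{1771561}$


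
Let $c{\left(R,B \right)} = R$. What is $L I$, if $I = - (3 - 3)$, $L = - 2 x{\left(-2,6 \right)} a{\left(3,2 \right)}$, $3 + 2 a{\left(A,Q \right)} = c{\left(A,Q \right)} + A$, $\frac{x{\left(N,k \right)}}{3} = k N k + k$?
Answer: $0$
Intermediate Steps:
$x{\left(N,k \right)} = 3 k + 3 N k^{2}$ ($x{\left(N,k \right)} = 3 \left(k N k + k\right) = 3 \left(N k k + k\right) = 3 \left(N k^{2} + k\right) = 3 \left(k + N k^{2}\right) = 3 k + 3 N k^{2}$)
$a{\left(A,Q \right)} = - \frac{3}{2} + A$ ($a{\left(A,Q \right)} = - \frac{3}{2} + \frac{A + A}{2} = - \frac{3}{2} + \frac{2 A}{2} = - \frac{3}{2} + A$)
$L = 594$ ($L = - 2 \cdot 3 \cdot 6 \left(1 - 12\right) \left(- \frac{3}{2} + 3\right) = - 2 \cdot 3 \cdot 6 \left(1 - 12\right) \frac{3}{2} = - 2 \cdot 3 \cdot 6 \left(-11\right) \frac{3}{2} = \left(-2\right) \left(-198\right) \frac{3}{2} = 396 \cdot \frac{3}{2} = 594$)
$I = 0$ ($I = \left(-1\right) 0 = 0$)
$L I = 594 \cdot 0 = 0$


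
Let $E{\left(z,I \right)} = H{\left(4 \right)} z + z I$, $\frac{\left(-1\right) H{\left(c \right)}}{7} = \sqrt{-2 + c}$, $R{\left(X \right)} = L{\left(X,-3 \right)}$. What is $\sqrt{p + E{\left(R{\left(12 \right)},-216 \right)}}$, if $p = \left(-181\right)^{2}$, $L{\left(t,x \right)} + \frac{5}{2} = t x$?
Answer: $\frac{\sqrt{164308 + 1078 \sqrt{2}}}{2} \approx 203.61$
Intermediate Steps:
$L{\left(t,x \right)} = - \frac{5}{2} + t x$
$R{\left(X \right)} = - \frac{5}{2} - 3 X$ ($R{\left(X \right)} = - \frac{5}{2} + X \left(-3\right) = - \frac{5}{2} - 3 X$)
$H{\left(c \right)} = - 7 \sqrt{-2 + c}$
$p = 32761$
$E{\left(z,I \right)} = I z - 7 z \sqrt{2}$ ($E{\left(z,I \right)} = - 7 \sqrt{-2 + 4} z + z I = - 7 \sqrt{2} z + I z = - 7 z \sqrt{2} + I z = I z - 7 z \sqrt{2}$)
$\sqrt{p + E{\left(R{\left(12 \right)},-216 \right)}} = \sqrt{32761 + \left(- \frac{5}{2} - 36\right) \left(-216 - 7 \sqrt{2}\right)} = \sqrt{32761 - \frac{77 \left(-216 - 7 \sqrt{2}\right)}{2}} = \sqrt{32761 + \left(8316 + \frac{539 \sqrt{2}}{2}\right)} = \sqrt{41077 + \frac{539 \sqrt{2}}{2}}$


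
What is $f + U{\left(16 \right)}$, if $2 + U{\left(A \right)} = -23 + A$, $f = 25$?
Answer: $16$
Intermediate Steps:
$U{\left(A \right)} = -25 + A$ ($U{\left(A \right)} = -2 + \left(-23 + A\right) = -25 + A$)
$f + U{\left(16 \right)} = 25 + \left(-25 + 16\right) = 25 - 9 = 16$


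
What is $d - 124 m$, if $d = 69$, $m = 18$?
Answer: $-2163$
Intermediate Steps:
$d - 124 m = 69 - 2232 = -2163$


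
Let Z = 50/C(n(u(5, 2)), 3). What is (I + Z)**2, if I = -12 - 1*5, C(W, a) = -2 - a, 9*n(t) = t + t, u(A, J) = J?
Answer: 729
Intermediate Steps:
n(t) = 2*t/9 (n(t) = (t + t)/9 = (2*t)/9 = 2*t/9)
I = -17 (I = -12 - 5 = -17)
Z = -10 (Z = 50/(-2 - 1*3) = 50/(-2 - 3) = 50/(-5) = 50*(-1/5) = -10)
(I + Z)**2 = (-17 - 10)**2 = (-27)**2 = 729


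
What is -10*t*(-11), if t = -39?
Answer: -4290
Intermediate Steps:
-10*t*(-11) = -10*(-39)*(-11) = 390*(-11) = -4290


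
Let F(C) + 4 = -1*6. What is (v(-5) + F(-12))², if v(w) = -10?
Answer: 400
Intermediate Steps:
F(C) = -10 (F(C) = -4 - 1*6 = -4 - 6 = -10)
(v(-5) + F(-12))² = (-10 - 10)² = (-20)² = 400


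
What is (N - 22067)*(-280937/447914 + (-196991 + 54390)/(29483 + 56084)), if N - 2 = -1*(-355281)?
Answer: -14646829266158544/19163328619 ≈ -7.6432e+5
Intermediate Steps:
N = 355283 (N = 2 - 1*(-355281) = 2 + 355281 = 355283)
(N - 22067)*(-280937/447914 + (-196991 + 54390)/(29483 + 56084)) = (355283 - 22067)*(-280937/447914 + (-196991 + 54390)/(29483 + 56084)) = 333216*(-280937*1/447914 - 142601/85567) = 333216*(-280937/447914 - 142601*1/85567) = 333216*(-280937/447914 - 142601/85567) = 333216*(-87911920593/38326657238) = -14646829266158544/19163328619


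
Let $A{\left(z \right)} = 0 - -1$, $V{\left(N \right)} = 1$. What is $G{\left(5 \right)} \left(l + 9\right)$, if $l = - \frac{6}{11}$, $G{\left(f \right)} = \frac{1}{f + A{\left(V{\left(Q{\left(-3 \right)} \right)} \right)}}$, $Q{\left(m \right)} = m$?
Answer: $\frac{31}{22} \approx 1.4091$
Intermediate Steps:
$A{\left(z \right)} = 1$ ($A{\left(z \right)} = 0 + 1 = 1$)
$G{\left(f \right)} = \frac{1}{1 + f}$ ($G{\left(f \right)} = \frac{1}{f + 1} = \frac{1}{1 + f}$)
$l = - \frac{6}{11}$ ($l = \left(-6\right) \frac{1}{11} = - \frac{6}{11} \approx -0.54545$)
$G{\left(5 \right)} \left(l + 9\right) = \frac{- \frac{6}{11} + 9}{1 + 5} = \frac{1}{6} \cdot \frac{93}{11} = \frac{31}{22}$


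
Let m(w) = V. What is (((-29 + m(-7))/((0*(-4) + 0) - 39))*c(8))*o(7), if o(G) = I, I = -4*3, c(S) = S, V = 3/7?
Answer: -6400/91 ≈ -70.330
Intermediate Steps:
V = 3/7 (V = 3*(1/7) = 3/7 ≈ 0.42857)
I = -12
m(w) = 3/7
o(G) = -12
(((-29 + m(-7))/((0*(-4) + 0) - 39))*c(8))*o(7) = (((-29 + 3/7)/((0*(-4) + 0) - 39))*8)*(-12) = (-200/(7*((0 + 0) - 39))*8)*(-12) = (-200/(7*(0 - 39))*8)*(-12) = (-200/7/(-39)*8)*(-12) = (-200/7*(-1/39)*8)*(-12) = ((200/273)*8)*(-12) = (1600/273)*(-12) = -6400/91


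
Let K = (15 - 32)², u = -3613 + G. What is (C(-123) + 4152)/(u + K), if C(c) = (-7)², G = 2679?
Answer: -4201/645 ≈ -6.5132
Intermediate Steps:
C(c) = 49
u = -934 (u = -3613 + 2679 = -934)
K = 289 (K = (-17)² = 289)
(C(-123) + 4152)/(u + K) = (49 + 4152)/(-934 + 289) = 4201/(-645) = 4201*(-1/645) = -4201/645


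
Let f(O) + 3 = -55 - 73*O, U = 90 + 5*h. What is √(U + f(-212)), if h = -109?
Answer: √14963 ≈ 122.32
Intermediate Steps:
U = -455 (U = 90 + 5*(-109) = 90 - 545 = -455)
f(O) = -58 - 73*O (f(O) = -3 + (-55 - 73*O) = -58 - 73*O)
√(U + f(-212)) = √(-455 + (-58 - 73*(-212))) = √(-455 + (-58 + 15476)) = √(-455 + 15418) = √14963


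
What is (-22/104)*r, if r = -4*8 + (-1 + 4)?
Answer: 319/52 ≈ 6.1346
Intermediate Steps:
r = -29 (r = -32 + 3 = -29)
(-22/104)*r = (-22/104)*(-29) = ((1/104)*(-22))*(-29) = -11/52*(-29) = 319/52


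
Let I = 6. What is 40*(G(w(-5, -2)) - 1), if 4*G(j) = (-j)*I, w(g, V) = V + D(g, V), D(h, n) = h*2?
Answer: 680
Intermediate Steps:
D(h, n) = 2*h
w(g, V) = V + 2*g
G(j) = -3*j/2 (G(j) = (-j*6)/4 = (-6*j)/4 = -3*j/2)
40*(G(w(-5, -2)) - 1) = 40*(-3*(-2 + 2*(-5))/2 - 1) = 40*(-3*(-2 - 10)/2 - 1) = 40*(-3/2*(-12) - 1) = 40*(18 - 1) = 40*17 = 680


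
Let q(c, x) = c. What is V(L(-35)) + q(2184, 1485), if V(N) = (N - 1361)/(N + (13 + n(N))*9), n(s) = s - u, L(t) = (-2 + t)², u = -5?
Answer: 7563194/3463 ≈ 2184.0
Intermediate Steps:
n(s) = 5 + s (n(s) = s - 1*(-5) = s + 5 = 5 + s)
V(N) = (-1361 + N)/(162 + 10*N) (V(N) = (N - 1361)/(N + (13 + (5 + N))*9) = (-1361 + N)/(N + (18 + N)*9) = (-1361 + N)/(N + (162 + 9*N)) = (-1361 + N)/(162 + 10*N))
V(L(-35)) + q(2184, 1485) = (-1361 + (-2 - 35)²)/(2*(81 + 5*(-2 - 35)²)) + 2184 = (-1361 + (-37)²)/(2*(81 + 5*(-37)²)) + 2184 = (-1361 + 1369)/(2*(81 + 5*1369)) + 2184 = (½)*8/(81 + 6845) + 2184 = (½)*8/6926 + 2184 = (½)*(1/6926)*8 + 2184 = 2/3463 + 2184 = 7563194/3463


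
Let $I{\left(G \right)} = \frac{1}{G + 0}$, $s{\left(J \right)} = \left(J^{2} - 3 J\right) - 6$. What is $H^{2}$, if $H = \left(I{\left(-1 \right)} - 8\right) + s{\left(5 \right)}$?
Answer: $25$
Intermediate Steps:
$s{\left(J \right)} = -6 + J^{2} - 3 J$
$I{\left(G \right)} = \frac{1}{G}$
$H = -5$ ($H = \left(\frac{1}{-1} - 8\right) - \left(21 - 25\right) = \left(-1 - 8\right) - -4 = -9 + 4 = -5$)
$H^{2} = \left(-5\right)^{2} = 25$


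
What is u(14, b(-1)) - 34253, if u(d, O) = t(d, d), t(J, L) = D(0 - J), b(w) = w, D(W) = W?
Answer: -34267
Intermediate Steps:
t(J, L) = -J (t(J, L) = 0 - J = -J)
u(d, O) = -d
u(14, b(-1)) - 34253 = -1*14 - 34253 = -14 - 34253 = -34267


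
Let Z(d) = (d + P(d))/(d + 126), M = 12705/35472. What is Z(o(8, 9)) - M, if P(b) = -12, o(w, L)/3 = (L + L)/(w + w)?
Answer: -75349/177360 ≈ -0.42484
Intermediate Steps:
o(w, L) = 3*L/w (o(w, L) = 3*((L + L)/(w + w)) = 3*((2*L)/((2*w))) = 3*((2*L)*(1/(2*w))) = 3*(L/w) = 3*L/w)
M = 4235/11824 (M = 12705*(1/35472) = 4235/11824 ≈ 0.35817)
Z(d) = (-12 + d)/(126 + d) (Z(d) = (d - 12)/(d + 126) = (-12 + d)/(126 + d))
Z(o(8, 9)) - M = (-12 + 3*9/8)/(126 + 3*9/8) - 1*4235/11824 = (-12 + 3*9*(⅛))/(126 + 3*9*(⅛)) - 4235/11824 = (-12 + 27/8)/(126 + 27/8) - 4235/11824 = -69/8/(1035/8) - 4235/11824 = (8/1035)*(-69/8) - 4235/11824 = -1/15 - 4235/11824 = -75349/177360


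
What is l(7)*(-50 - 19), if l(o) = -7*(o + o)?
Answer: 6762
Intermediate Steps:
l(o) = -14*o
l(7)*(-50 - 19) = (-14*7)*(-50 - 19) = -98*(-69) = 6762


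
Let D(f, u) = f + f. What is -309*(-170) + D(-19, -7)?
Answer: 52492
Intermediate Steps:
D(f, u) = 2*f
-309*(-170) + D(-19, -7) = -309*(-170) + 2*(-19) = 52530 - 38 = 52492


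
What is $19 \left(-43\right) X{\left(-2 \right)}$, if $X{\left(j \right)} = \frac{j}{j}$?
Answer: $-817$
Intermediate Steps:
$X{\left(j \right)} = 1$
$19 \left(-43\right) X{\left(-2 \right)} = 19 \left(-43\right) 1 = \left(-817\right) 1 = -817$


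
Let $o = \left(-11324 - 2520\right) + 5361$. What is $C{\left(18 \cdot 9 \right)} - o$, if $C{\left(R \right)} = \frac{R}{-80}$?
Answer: $\frac{339239}{40} \approx 8481.0$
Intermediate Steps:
$C{\left(R \right)} = - \frac{R}{80}$ ($C{\left(R \right)} = R \left(- \frac{1}{80}\right) = - \frac{R}{80}$)
$o = -8483$ ($o = -13844 + 5361 = -8483$)
$C{\left(18 \cdot 9 \right)} - o = - \frac{18 \cdot 9}{80} - -8483 = \left(- \frac{1}{80}\right) 162 + 8483 = - \frac{81}{40} + 8483 = \frac{339239}{40}$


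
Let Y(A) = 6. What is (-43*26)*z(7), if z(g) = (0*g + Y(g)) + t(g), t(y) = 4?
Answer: -11180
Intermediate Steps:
z(g) = 10 (z(g) = (0*g + 6) + 4 = (0 + 6) + 4 = 6 + 4 = 10)
(-43*26)*z(7) = -43*26*10 = -1118*10 = -11180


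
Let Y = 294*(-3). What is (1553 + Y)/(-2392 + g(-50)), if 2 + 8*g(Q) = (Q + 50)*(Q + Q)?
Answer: -2684/9569 ≈ -0.28049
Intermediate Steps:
g(Q) = -¼ + Q*(50 + Q)/4 (g(Q) = -¼ + ((Q + 50)*(Q + Q))/8 = -¼ + ((50 + Q)*(2*Q))/8 = -¼ + (2*Q*(50 + Q))/8 = -¼ + Q*(50 + Q)/4)
Y = -882
(1553 + Y)/(-2392 + g(-50)) = (1553 - 882)/(-2392 + (-¼ + (¼)*(-50)² + (25/2)*(-50))) = 671/(-2392 + (-¼ + (¼)*2500 - 625)) = 671/(-2392 + (-¼ + 625 - 625)) = 671/(-2392 - ¼) = 671/(-9569/4) = 671*(-4/9569) = -2684/9569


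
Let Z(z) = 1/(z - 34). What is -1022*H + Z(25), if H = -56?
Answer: 515087/9 ≈ 57232.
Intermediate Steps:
Z(z) = 1/(-34 + z)
-1022*H + Z(25) = -1022*(-56) + 1/(-34 + 25) = 57232 + 1/(-9) = 57232 - ⅑ = 515087/9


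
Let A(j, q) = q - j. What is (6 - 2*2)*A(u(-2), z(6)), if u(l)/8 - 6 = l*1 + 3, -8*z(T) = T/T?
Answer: -449/4 ≈ -112.25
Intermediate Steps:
z(T) = -⅛ (z(T) = -T/(8*T) = -⅛*1 = -⅛)
u(l) = 72 + 8*l (u(l) = 48 + 8*(l*1 + 3) = 48 + 8*(l + 3) = 48 + 8*(3 + l) = 48 + (24 + 8*l) = 72 + 8*l)
(6 - 2*2)*A(u(-2), z(6)) = (6 - 2*2)*(-⅛ - (72 + 8*(-2))) = (6 - 4)*(-⅛ - (72 - 16)) = 2*(-⅛ - 1*56) = 2*(-⅛ - 56) = 2*(-449/8) = -449/4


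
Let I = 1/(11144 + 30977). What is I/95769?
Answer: 1/4033886049 ≈ 2.4790e-10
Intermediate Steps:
I = 1/42121 ≈ 2.3741e-5
I/95769 = (1/42121)/95769 = (1/42121)*(1/95769) = 1/4033886049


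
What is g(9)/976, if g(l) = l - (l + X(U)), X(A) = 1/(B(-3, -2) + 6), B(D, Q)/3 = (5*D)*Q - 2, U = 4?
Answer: -1/87840 ≈ -1.1384e-5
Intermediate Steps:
B(D, Q) = -6 + 15*D*Q (B(D, Q) = 3*((5*D)*Q - 2) = 3*(5*D*Q - 2) = 3*(-2 + 5*D*Q) = -6 + 15*D*Q)
X(A) = 1/90 (X(A) = 1/((-6 + 15*(-3)*(-2)) + 6) = 1/((-6 + 90) + 6) = 1/(84 + 6) = 1/90)
g(l) = -1/90 (g(l) = l - (l + 1/90) = l - (1/90 + l) = l + (-1/90 - l) = -1/90)
g(9)/976 = -1/90/976 = -1/90*1/976 = -1/87840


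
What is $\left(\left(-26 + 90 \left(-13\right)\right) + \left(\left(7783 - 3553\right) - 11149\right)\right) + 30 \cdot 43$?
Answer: $-6825$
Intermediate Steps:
$\left(\left(-26 + 90 \left(-13\right)\right) + \left(\left(7783 - 3553\right) - 11149\right)\right) + 30 \cdot 43 = \left(\left(-26 - 1170\right) + \left(4230 - 11149\right)\right) + 1290 = \left(-1196 - 6919\right) + 1290 = -8115 + 1290 = -6825$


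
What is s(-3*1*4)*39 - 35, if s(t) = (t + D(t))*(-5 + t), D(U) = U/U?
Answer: 7258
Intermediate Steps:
D(U) = 1
s(t) = (1 + t)*(-5 + t) (s(t) = (t + 1)*(-5 + t) = (1 + t)*(-5 + t))
s(-3*1*4)*39 - 35 = (-5 + (-3*1*4)² - 4*(-3*1)*4)*39 - 35 = (-5 + (-3*4)² - (-12)*4)*39 - 35 = (-5 + (-12)² - 4*(-12))*39 - 35 = (-5 + 144 + 48)*39 - 35 = 187*39 - 35 = 7293 - 35 = 7258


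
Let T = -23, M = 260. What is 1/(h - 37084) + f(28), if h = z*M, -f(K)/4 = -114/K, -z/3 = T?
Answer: 2182409/134008 ≈ 16.286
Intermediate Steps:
z = 69 (z = -3*(-23) = 69)
f(K) = 456/K (f(K) = -(-456)/K = 456/K)
h = 17940 (h = 69*260 = 17940)
1/(h - 37084) + f(28) = 1/(17940 - 37084) + 456/28 = 1/(-19144) + 456*(1/28) = -1/19144 + 114/7 = 2182409/134008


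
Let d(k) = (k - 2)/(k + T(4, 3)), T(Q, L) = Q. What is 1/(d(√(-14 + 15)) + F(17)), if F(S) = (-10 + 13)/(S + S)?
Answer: -170/19 ≈ -8.9474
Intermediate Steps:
F(S) = 3/(2*S) (F(S) = 3/((2*S)) = 3*(1/(2*S)) = 3/(2*S))
d(k) = (-2 + k)/(4 + k) (d(k) = (k - 2)/(k + 4) = (-2 + k)/(4 + k))
1/(d(√(-14 + 15)) + F(17)) = 1/((-2 + √(-14 + 15))/(4 + √(-14 + 15)) + (3/2)/17) = 1/((-2 + √1)/(4 + √1) + (3/2)*(1/17)) = 1/((-2 + 1)/(4 + 1) + 3/34) = 1/(-1/5 + 3/34) = 1/((⅕)*(-1) + 3/34) = 1/(-⅕ + 3/34) = 1/(-19/170) = -170/19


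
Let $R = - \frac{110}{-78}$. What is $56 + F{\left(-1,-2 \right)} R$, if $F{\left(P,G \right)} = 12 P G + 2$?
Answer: $\frac{278}{3} \approx 92.667$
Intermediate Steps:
$F{\left(P,G \right)} = 2 + 12 G P$ ($F{\left(P,G \right)} = 12 G P + 2 = 2 + 12 G P$)
$R = \frac{55}{39}$ ($R = \left(-110\right) \left(- \frac{1}{78}\right) = \frac{55}{39} \approx 1.4103$)
$56 + F{\left(-1,-2 \right)} R = 56 + \left(2 + 12 \left(-2\right) \left(-1\right)\right) \frac{55}{39} = 56 + \left(2 + 24\right) \frac{55}{39} = 56 + 26 \cdot \frac{55}{39} = 56 + \frac{110}{3} = \frac{278}{3}$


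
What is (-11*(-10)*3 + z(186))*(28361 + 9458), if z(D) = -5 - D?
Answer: 5256841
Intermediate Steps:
(-11*(-10)*3 + z(186))*(28361 + 9458) = (-11*(-10)*3 + (-5 - 1*186))*(28361 + 9458) = (110*3 + (-5 - 186))*37819 = (330 - 191)*37819 = 139*37819 = 5256841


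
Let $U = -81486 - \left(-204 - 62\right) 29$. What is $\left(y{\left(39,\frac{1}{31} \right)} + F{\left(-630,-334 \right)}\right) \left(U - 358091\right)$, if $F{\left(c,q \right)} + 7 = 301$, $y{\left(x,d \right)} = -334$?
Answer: $17274520$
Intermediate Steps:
$F{\left(c,q \right)} = 294$ ($F{\left(c,q \right)} = -7 + 301 = 294$)
$U = -73772$ ($U = -81486 - \left(-266\right) 29 = -81486 - -7714 = -81486 + 7714 = -73772$)
$\left(y{\left(39,\frac{1}{31} \right)} + F{\left(-630,-334 \right)}\right) \left(U - 358091\right) = \left(-334 + 294\right) \left(-73772 - 358091\right) = \left(-40\right) \left(-431863\right) = 17274520$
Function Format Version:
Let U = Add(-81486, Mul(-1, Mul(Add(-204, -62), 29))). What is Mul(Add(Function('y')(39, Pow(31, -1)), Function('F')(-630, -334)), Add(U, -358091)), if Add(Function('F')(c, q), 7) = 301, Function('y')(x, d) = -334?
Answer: 17274520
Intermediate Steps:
Function('F')(c, q) = 294 (Function('F')(c, q) = Add(-7, 301) = 294)
U = -73772 (U = Add(-81486, Mul(-1, Mul(-266, 29))) = Add(-81486, Mul(-1, -7714)) = Add(-81486, 7714) = -73772)
Mul(Add(Function('y')(39, Pow(31, -1)), Function('F')(-630, -334)), Add(U, -358091)) = Mul(Add(-334, 294), Add(-73772, -358091)) = Mul(-40, -431863) = 17274520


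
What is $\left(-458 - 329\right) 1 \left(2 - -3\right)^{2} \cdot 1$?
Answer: $-19675$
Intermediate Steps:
$\left(-458 - 329\right) 1 \left(2 - -3\right)^{2} \cdot 1 = - 787 \cdot 1 \left(2 + \left(-1 + 4\right)\right)^{2} \cdot 1 = - 787 \cdot 1 \left(2 + 3\right)^{2} \cdot 1 = - 787 \cdot 1 \cdot 5^{2} \cdot 1 = - 787 \cdot 1 \cdot 25 \cdot 1 = - 787 \cdot 25 \cdot 1 = \left(-787\right) 25 = -19675$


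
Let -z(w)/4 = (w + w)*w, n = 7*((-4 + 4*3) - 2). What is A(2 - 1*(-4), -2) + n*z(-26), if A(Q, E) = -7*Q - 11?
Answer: -227189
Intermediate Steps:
A(Q, E) = -11 - 7*Q
n = 42 (n = 7*((-4 + 12) - 2) = 7*(8 - 2) = 7*6 = 42)
z(w) = -8*w² (z(w) = -4*(w + w)*w = -4*2*w*w = -8*w²)
A(2 - 1*(-4), -2) + n*z(-26) = (-11 - 7*(2 - 1*(-4))) + 42*(-8*(-26)²) = (-11 - 7*(2 + 4)) + 42*(-8*676) = (-11 - 7*6) + 42*(-5408) = (-11 - 42) - 227136 = -53 - 227136 = -227189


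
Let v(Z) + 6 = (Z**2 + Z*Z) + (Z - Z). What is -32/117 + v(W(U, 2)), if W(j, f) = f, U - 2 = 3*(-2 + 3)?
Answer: 202/117 ≈ 1.7265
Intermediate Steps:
U = 5 (U = 2 + 3*(-2 + 3) = 2 + 3*1 = 2 + 3 = 5)
v(Z) = -6 + 2*Z**2 (v(Z) = -6 + ((Z**2 + Z*Z) + (Z - Z)) = -6 + ((Z**2 + Z**2) + 0) = -6 + (2*Z**2 + 0) = -6 + 2*Z**2)
-32/117 + v(W(U, 2)) = -32/117 + (-6 + 2*2**2) = -32*1/117 + (-6 + 2*4) = -32/117 + (-6 + 8) = -32/117 + 2 = 202/117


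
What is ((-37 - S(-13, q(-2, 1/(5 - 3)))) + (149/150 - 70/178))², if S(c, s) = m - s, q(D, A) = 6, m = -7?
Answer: 97586887321/178222500 ≈ 547.56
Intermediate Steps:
S(c, s) = -7 - s
((-37 - S(-13, q(-2, 1/(5 - 3)))) + (149/150 - 70/178))² = ((-37 - (-7 - 1*6)) + (149/150 - 70/178))² = ((-37 - (-7 - 6)) + (149*(1/150) - 70*1/178))² = ((-37 - 1*(-13)) + (149/150 - 35/89))² = ((-37 + 13) + 8011/13350)² = (-24 + 8011/13350)² = (-312389/13350)² = 97586887321/178222500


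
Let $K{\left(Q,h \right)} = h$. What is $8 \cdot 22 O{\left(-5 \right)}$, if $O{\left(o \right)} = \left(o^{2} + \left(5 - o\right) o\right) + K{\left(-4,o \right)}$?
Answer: $-5280$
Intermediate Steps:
$O{\left(o \right)} = o + o^{2} + o \left(5 - o\right)$ ($O{\left(o \right)} = \left(o^{2} + \left(5 - o\right) o\right) + o = \left(o^{2} + o \left(5 - o\right)\right) + o = o + o^{2} + o \left(5 - o\right)$)
$8 \cdot 22 O{\left(-5 \right)} = 8 \cdot 22 \cdot 6 \left(-5\right) = 176 \left(-30\right) = -5280$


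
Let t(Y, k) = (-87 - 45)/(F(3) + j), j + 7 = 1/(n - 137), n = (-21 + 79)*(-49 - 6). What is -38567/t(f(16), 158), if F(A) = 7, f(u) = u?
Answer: -38567/439164 ≈ -0.087819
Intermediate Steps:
n = -3190 (n = 58*(-55) = -3190)
j = -23290/3327 (j = -7 + 1/(-3190 - 137) = -7 + 1/(-3327) = -7 - 1/3327 = -23290/3327 ≈ -7.0003)
t(Y, k) = 439164 (t(Y, k) = (-87 - 45)/(7 - 23290/3327) = -132/(-1/3327) = -132*(-3327) = 439164)
-38567/t(f(16), 158) = -38567/439164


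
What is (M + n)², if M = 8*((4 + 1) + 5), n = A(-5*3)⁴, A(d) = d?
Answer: 2570997025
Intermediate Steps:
n = 50625 (n = (-5*3)⁴ = (-15)⁴ = 50625)
M = 80 (M = 8*(5 + 5) = 8*10 = 80)
(M + n)² = (80 + 50625)² = 50705² = 2570997025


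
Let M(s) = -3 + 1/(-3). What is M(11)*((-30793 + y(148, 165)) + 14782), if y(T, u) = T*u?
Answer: -28030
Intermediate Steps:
M(s) = -10/3 (M(s) = -3 - ⅓*1 = -3 - ⅓ = -10/3)
M(11)*((-30793 + y(148, 165)) + 14782) = -10*((-30793 + 148*165) + 14782)/3 = -10*((-30793 + 24420) + 14782)/3 = -10*(-6373 + 14782)/3 = -10/3*8409 = -28030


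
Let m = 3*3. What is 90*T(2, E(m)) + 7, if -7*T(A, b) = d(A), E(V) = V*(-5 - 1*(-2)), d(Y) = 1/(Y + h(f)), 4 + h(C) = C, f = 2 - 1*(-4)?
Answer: 53/14 ≈ 3.7857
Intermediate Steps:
f = 6 (f = 2 + 4 = 6)
h(C) = -4 + C
d(Y) = 1/(2 + Y) (d(Y) = 1/(Y + (-4 + 6)) = 1/(Y + 2) = 1/(2 + Y))
m = 9
E(V) = -3*V (E(V) = V*(-5 + 2) = V*(-3) = -3*V)
T(A, b) = -1/(7*(2 + A))
90*T(2, E(m)) + 7 = 90*(-1/(14 + 7*2)) + 7 = 90*(-1/(14 + 14)) + 7 = 90*(-1/28) + 7 = -45/14 + 7 = 53/14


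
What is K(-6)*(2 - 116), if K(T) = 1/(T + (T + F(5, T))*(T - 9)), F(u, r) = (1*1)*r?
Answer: -19/29 ≈ -0.65517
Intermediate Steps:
F(u, r) = r (F(u, r) = 1*r = r)
K(T) = 1/(T + 2*T*(-9 + T)) (K(T) = 1/(T + (T + T)*(T - 9)) = 1/(T + (2*T)*(-9 + T)) = 1/(T + 2*T*(-9 + T)))
K(-6)*(2 - 116) = (1/((-6)*(-17 + 2*(-6))))*(2 - 116) = -1/(6*(-17 - 12))*(-114) = -⅙/(-29)*(-114) = -⅙*(-1/29)*(-114) = (1/174)*(-114) = -19/29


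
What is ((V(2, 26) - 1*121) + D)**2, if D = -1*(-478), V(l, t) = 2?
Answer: 128881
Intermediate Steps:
D = 478
((V(2, 26) - 1*121) + D)**2 = ((2 - 1*121) + 478)**2 = ((2 - 121) + 478)**2 = (-119 + 478)**2 = 359**2 = 128881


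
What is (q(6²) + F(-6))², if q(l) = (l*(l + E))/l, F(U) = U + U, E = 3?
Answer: 729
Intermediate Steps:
F(U) = 2*U
q(l) = 3 + l (q(l) = (l*(l + 3))/l = (l*(3 + l))/l = 3 + l)
(q(6²) + F(-6))² = ((3 + 6²) + 2*(-6))² = ((3 + 36) - 12)² = (39 - 12)² = 27² = 729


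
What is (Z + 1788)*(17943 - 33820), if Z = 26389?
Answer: -447366229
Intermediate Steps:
(Z + 1788)*(17943 - 33820) = (26389 + 1788)*(17943 - 33820) = 28177*(-15877) = -447366229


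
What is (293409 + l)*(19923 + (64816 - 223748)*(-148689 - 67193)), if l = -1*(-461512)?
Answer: 25901775814327187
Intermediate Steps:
l = 461512
(293409 + l)*(19923 + (64816 - 223748)*(-148689 - 67193)) = (293409 + 461512)*(19923 + (64816 - 223748)*(-148689 - 67193)) = 754921*(19923 - 158932*(-215882)) = 754921*(19923 + 34310558024) = 754921*34310577947 = 25901775814327187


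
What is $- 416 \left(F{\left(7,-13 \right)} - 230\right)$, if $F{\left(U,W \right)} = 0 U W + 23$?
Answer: $86112$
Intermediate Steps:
$F{\left(U,W \right)} = 23$ ($F{\left(U,W \right)} = 0 W + 23 = 0 + 23 = 23$)
$- 416 \left(F{\left(7,-13 \right)} - 230\right) = - 416 \left(23 - 230\right) = \left(-416\right) \left(-207\right) = 86112$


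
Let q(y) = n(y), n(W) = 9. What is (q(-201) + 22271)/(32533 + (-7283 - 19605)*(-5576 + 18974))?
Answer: -22280/360212891 ≈ -6.1852e-5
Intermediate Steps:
q(y) = 9
(q(-201) + 22271)/(32533 + (-7283 - 19605)*(-5576 + 18974)) = (9 + 22271)/(32533 + (-7283 - 19605)*(-5576 + 18974)) = 22280/(32533 - 26888*13398) = 22280/(32533 - 360245424) = 22280/(-360212891) = 22280*(-1/360212891) = -22280/360212891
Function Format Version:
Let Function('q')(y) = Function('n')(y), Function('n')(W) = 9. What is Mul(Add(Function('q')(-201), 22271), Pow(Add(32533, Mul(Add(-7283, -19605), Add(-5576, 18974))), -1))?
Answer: Rational(-22280, 360212891) ≈ -6.1852e-5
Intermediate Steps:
Function('q')(y) = 9
Mul(Add(Function('q')(-201), 22271), Pow(Add(32533, Mul(Add(-7283, -19605), Add(-5576, 18974))), -1)) = Mul(Add(9, 22271), Pow(Add(32533, Mul(Add(-7283, -19605), Add(-5576, 18974))), -1)) = Mul(22280, Pow(Add(32533, Mul(-26888, 13398)), -1)) = Mul(22280, Pow(Add(32533, -360245424), -1)) = Mul(22280, Pow(-360212891, -1)) = Mul(22280, Rational(-1, 360212891)) = Rational(-22280, 360212891)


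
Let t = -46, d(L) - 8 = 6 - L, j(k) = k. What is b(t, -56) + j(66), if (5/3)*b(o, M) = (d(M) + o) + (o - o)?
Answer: 402/5 ≈ 80.400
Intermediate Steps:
d(L) = 14 - L (d(L) = 8 + (6 - L) = 14 - L)
b(o, M) = 42/5 - 3*M/5 + 3*o/5 (b(o, M) = 3*(((14 - M) + o) + (o - o))/5 = 3*((14 + o - M) + 0)/5 = 3*(14 + o - M)/5 = 42/5 - 3*M/5 + 3*o/5)
b(t, -56) + j(66) = (42/5 - 3/5*(-56) + (3/5)*(-46)) + 66 = (42/5 + 168/5 - 138/5) + 66 = 72/5 + 66 = 402/5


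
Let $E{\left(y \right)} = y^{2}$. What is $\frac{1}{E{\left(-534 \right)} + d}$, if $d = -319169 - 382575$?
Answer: $- \frac{1}{416588} \approx -2.4005 \cdot 10^{-6}$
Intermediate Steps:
$d = -701744$ ($d = -319169 - 382575 = -701744$)
$\frac{1}{E{\left(-534 \right)} + d} = \frac{1}{\left(-534\right)^{2} - 701744} = \frac{1}{285156 - 701744} = \frac{1}{-416588} = - \frac{1}{416588}$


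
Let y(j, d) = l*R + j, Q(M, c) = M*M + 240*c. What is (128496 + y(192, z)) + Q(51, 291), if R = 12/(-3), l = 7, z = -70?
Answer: 201101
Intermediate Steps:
Q(M, c) = M² + 240*c
R = -4 (R = 12*(-⅓) = -4)
y(j, d) = -28 + j (y(j, d) = 7*(-4) + j = -28 + j)
(128496 + y(192, z)) + Q(51, 291) = (128496 + (-28 + 192)) + (51² + 240*291) = (128496 + 164) + (2601 + 69840) = 128660 + 72441 = 201101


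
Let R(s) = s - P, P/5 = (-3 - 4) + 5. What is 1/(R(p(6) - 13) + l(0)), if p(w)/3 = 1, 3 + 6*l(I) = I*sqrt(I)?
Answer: -2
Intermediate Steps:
l(I) = -1/2 + I**(3/2)/6 (l(I) = -1/2 + (I*sqrt(I))/6 = -1/2 + I**(3/2)/6)
P = -10 (P = 5*((-3 - 4) + 5) = 5*(-7 + 5) = 5*(-2) = -10)
p(w) = 3 (p(w) = 3*1 = 3)
R(s) = 10 + s (R(s) = s - 1*(-10) = s + 10 = 10 + s)
1/(R(p(6) - 13) + l(0)) = 1/((10 + (3 - 13)) + (-1/2 + 0**(3/2)/6)) = 1/((10 - 10) + (-1/2 + (1/6)*0)) = 1/(0 + (-1/2 + 0)) = 1/(0 - 1/2) = 1/(-1/2) = -2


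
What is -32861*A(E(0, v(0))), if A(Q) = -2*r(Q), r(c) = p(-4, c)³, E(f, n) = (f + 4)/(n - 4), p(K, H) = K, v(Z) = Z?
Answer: -4206208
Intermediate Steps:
E(f, n) = (4 + f)/(-4 + n)
r(c) = -64 (r(c) = (-4)³ = -64)
A(Q) = 128 (A(Q) = -2*(-64) = 128)
-32861*A(E(0, v(0))) = -32861*128 = -4206208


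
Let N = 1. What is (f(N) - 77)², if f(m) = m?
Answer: 5776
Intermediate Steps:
(f(N) - 77)² = (1 - 77)² = (-76)² = 5776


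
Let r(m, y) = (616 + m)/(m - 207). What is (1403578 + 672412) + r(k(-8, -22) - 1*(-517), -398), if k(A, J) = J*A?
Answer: 1008932449/486 ≈ 2.0760e+6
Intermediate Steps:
k(A, J) = A*J
r(m, y) = (616 + m)/(-207 + m)
(1403578 + 672412) + r(k(-8, -22) - 1*(-517), -398) = (1403578 + 672412) + (616 + (-8*(-22) - 1*(-517)))/(-207 + (-8*(-22) - 1*(-517))) = 2075990 + (616 + (176 + 517))/(-207 + (176 + 517)) = 2075990 + (616 + 693)/(-207 + 693) = 2075990 + 1309/486 = 1008932449/486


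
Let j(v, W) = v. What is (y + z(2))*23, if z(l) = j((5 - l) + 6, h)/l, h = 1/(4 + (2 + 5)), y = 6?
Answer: 483/2 ≈ 241.50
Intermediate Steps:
h = 1/11 (h = 1/(4 + 7) = 1/11 ≈ 0.090909)
z(l) = (11 - l)/l (z(l) = ((5 - l) + 6)/l = (11 - l)/l)
(y + z(2))*23 = (6 + (11 - 1*2)/2)*23 = (6 + (11 - 2)/2)*23 = (6 + (½)*9)*23 = (6 + 9/2)*23 = (21/2)*23 = 483/2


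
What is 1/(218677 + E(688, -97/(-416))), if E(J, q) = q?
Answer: 416/90969729 ≈ 4.5729e-6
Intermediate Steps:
1/(218677 + E(688, -97/(-416))) = 1/(218677 - 97/(-416)) = 1/(218677 - 97*(-1/416)) = 1/(218677 + 97/416) = 1/(90969729/416) = 416/90969729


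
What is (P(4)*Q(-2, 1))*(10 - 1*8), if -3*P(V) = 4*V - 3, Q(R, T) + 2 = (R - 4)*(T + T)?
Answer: 364/3 ≈ 121.33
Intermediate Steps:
Q(R, T) = -2 + 2*T*(-4 + R) (Q(R, T) = -2 + (R - 4)*(T + T) = -2 + (-4 + R)*(2*T) = -2 + 2*T*(-4 + R))
P(V) = 1 - 4*V/3 (P(V) = -(4*V - 3)/3 = -(-3 + 4*V)/3 = 1 - 4*V/3)
(P(4)*Q(-2, 1))*(10 - 1*8) = ((1 - 4/3*4)*(-2 - 8*1 + 2*(-2)*1))*(10 - 1*8) = ((1 - 16/3)*(-2 - 8 - 4))*(10 - 8) = -13/3*(-14)*2 = (182/3)*2 = 364/3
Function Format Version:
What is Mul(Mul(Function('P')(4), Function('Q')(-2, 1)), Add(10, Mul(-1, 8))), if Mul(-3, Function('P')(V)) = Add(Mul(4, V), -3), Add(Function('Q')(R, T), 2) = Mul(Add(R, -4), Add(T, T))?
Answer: Rational(364, 3) ≈ 121.33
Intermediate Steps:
Function('Q')(R, T) = Add(-2, Mul(2, T, Add(-4, R))) (Function('Q')(R, T) = Add(-2, Mul(Add(R, -4), Add(T, T))) = Add(-2, Mul(Add(-4, R), Mul(2, T))) = Add(-2, Mul(2, T, Add(-4, R))))
Function('P')(V) = Add(1, Mul(Rational(-4, 3), V)) (Function('P')(V) = Mul(Rational(-1, 3), Add(Mul(4, V), -3)) = Mul(Rational(-1, 3), Add(-3, Mul(4, V))) = Add(1, Mul(Rational(-4, 3), V)))
Mul(Mul(Function('P')(4), Function('Q')(-2, 1)), Add(10, Mul(-1, 8))) = Mul(Mul(Add(1, Mul(Rational(-4, 3), 4)), Add(-2, Mul(-8, 1), Mul(2, -2, 1))), Add(10, Mul(-1, 8))) = Mul(Mul(Add(1, Rational(-16, 3)), Add(-2, -8, -4)), Add(10, -8)) = Mul(Mul(Rational(-13, 3), -14), 2) = Mul(Rational(182, 3), 2) = Rational(364, 3)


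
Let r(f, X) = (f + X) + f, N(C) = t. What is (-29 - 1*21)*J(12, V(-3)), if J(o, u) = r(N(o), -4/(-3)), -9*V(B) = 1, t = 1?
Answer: -500/3 ≈ -166.67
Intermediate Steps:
N(C) = 1
V(B) = -1/9 (V(B) = -1/9*1 = -1/9)
r(f, X) = X + 2*f (r(f, X) = (X + f) + f = X + 2*f)
J(o, u) = 10/3 (J(o, u) = -4/(-3) + 2*1 = -4*(-1/3) + 2 = 4/3 + 2 = 10/3)
(-29 - 1*21)*J(12, V(-3)) = (-29 - 1*21)*(10/3) = (-29 - 21)*(10/3) = -50*10/3 = -500/3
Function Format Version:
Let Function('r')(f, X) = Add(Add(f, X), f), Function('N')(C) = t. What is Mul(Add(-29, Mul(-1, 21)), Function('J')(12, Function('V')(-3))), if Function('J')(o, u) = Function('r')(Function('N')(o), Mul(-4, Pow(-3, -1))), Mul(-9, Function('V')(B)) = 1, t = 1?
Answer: Rational(-500, 3) ≈ -166.67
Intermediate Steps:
Function('N')(C) = 1
Function('V')(B) = Rational(-1, 9) (Function('V')(B) = Mul(Rational(-1, 9), 1) = Rational(-1, 9))
Function('r')(f, X) = Add(X, Mul(2, f)) (Function('r')(f, X) = Add(Add(X, f), f) = Add(X, Mul(2, f)))
Function('J')(o, u) = Rational(10, 3) (Function('J')(o, u) = Add(Mul(-4, Pow(-3, -1)), Mul(2, 1)) = Add(Mul(-4, Rational(-1, 3)), 2) = Add(Rational(4, 3), 2) = Rational(10, 3))
Mul(Add(-29, Mul(-1, 21)), Function('J')(12, Function('V')(-3))) = Mul(Add(-29, Mul(-1, 21)), Rational(10, 3)) = Mul(Add(-29, -21), Rational(10, 3)) = Mul(-50, Rational(10, 3)) = Rational(-500, 3)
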